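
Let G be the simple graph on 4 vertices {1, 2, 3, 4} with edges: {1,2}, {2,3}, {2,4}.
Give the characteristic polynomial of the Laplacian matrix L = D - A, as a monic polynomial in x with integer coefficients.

Each diagonal entry of L is the vertex degree and each off-diagonal entry is -1 where an edge is present, 0 otherwise; in the order [1, 2, 3, 4] the diagonal is [1, 3, 1, 1]. The eigenvalues of L are [0, 1, 1, 4]; the characteristic polynomial is the product of (x - lambda_i), which multiplies out to x^4 - 6x^3 + 9x^2 - 4x. Since p(0) = det(-L) = 0, x divides p(x). The eigenvalues sum to 6, which equals trace(L) = 2|E|. By the matrix-tree theorem the graph has (1/4) * product of the nonzero eigenvalues = 1 spanning tree.

x^4 - 6x^3 + 9x^2 - 4x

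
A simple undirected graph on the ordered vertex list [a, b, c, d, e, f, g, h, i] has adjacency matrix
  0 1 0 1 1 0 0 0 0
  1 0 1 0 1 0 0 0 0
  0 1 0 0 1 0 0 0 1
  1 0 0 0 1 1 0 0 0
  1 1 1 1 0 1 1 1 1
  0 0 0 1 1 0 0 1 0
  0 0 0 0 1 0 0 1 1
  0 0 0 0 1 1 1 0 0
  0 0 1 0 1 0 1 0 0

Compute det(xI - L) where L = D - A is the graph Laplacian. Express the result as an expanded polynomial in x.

With the vertex order [a, b, c, d, e, f, g, h, i], the degrees are [3, 3, 3, 3, 8, 3, 3, 3, 3], giving D = diag(3, 3, 3, 3, 8, 3, 3, 3, 3) and L = D - A. Computing det(xI - L) by cofactor expansion (or equivalently via sum-over-permutations) gives x^9 - 32x^8 + 428x^7 - 3136x^6 + 13786x^5 - 37232x^4 + 60276x^3 - 53424x^2 + 19845x. The coefficient of x^8 equals -trace(L) = -32, matching the sum of degrees. There is one zero in the spectrum, matching the 1 component.

x^9 - 32x^8 + 428x^7 - 3136x^6 + 13786x^5 - 37232x^4 + 60276x^3 - 53424x^2 + 19845x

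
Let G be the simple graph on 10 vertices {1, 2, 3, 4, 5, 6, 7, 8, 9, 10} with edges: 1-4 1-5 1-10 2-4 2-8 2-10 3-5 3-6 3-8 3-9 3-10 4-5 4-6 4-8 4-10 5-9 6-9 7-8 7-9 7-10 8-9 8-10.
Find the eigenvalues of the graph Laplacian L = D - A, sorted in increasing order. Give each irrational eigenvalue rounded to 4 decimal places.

[0, 2.2293, 2.2880, 2.7757, 3.9266, 5.0996, 5.8495, 6.3167, 7.4430, 8.0717]

With the vertex order [1, 2, 3, 4, 5, 6, 7, 8, 9, 10], the degrees are [3, 3, 5, 6, 4, 3, 3, 6, 5, 6], giving D = diag(3, 3, 5, 6, 4, 3, 3, 6, 5, 6) and L = D - A. Diagonalising L (or applying a numerical eigensolver to the 10x10 matrix) gives the spectrum above. The single zero eigenvalue shows the graph is connected.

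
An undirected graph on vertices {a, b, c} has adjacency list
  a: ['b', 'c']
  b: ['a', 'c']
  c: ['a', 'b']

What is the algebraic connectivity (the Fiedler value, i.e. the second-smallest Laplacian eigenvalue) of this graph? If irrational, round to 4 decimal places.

Reading degrees in the order [a, b, c] gives [2, 2, 2]; set D = diag(2, 2, 2) and form L = D - A. The smallest Laplacian eigenvalue is always 0. The next one, lambda_2 = 3, measures how hard the graph is to disconnect: larger values mean better connectivity. There is one zero in the spectrum, matching the 1 component.

3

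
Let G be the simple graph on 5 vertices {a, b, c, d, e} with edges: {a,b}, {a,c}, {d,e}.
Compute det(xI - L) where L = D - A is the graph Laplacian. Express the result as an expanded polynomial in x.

With the vertex order [a, b, c, d, e], the degrees are [2, 1, 1, 1, 1], giving D = diag(2, 1, 1, 1, 1) and L = D - A. L has integer entries, so p(x) = det(xI - L) has integer coefficients. Expanding the determinant yields x^5 - 6x^4 + 11x^3 - 6x^2. Since p(0) = det(-L) = 0, x divides p(x). The largest eigenvalue, 3, is at most the vertex count 5. There are 2 zeros in the spectrum, matching the 2 components.

x^5 - 6x^4 + 11x^3 - 6x^2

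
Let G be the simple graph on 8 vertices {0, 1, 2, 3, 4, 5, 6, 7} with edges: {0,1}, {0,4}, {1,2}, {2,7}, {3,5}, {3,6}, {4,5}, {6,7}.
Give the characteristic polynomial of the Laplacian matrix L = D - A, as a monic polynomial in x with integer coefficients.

x^8 - 16x^7 + 104x^6 - 352x^5 + 660x^4 - 672x^3 + 336x^2 - 64x

With the vertex order [0, 1, 2, 3, 4, 5, 6, 7], the degrees are [2, 2, 2, 2, 2, 2, 2, 2], giving D = diag(2, 2, 2, 2, 2, 2, 2, 2) and L = D - A. L has integer entries, so p(x) = det(xI - L) has integer coefficients. Expanding the determinant yields x^8 - 16x^7 + 104x^6 - 352x^5 + 660x^4 - 672x^3 + 336x^2 - 64x. The coefficient of x^7 equals -trace(L) = -16, matching the sum of degrees. There is one zero in the spectrum, matching the 1 component.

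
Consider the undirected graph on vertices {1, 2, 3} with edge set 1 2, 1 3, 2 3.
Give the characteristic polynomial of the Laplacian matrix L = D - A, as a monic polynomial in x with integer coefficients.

x^3 - 6x^2 + 9x

Each diagonal entry of L is the vertex degree and each off-diagonal entry is -1 where an edge is present, 0 otherwise; in the order [1, 2, 3] the diagonal is [2, 2, 2]. L has integer entries, so p(x) = det(xI - L) has integer coefficients. Expanding the determinant yields x^3 - 6x^2 + 9x. The constant term is 0 because L is singular (the all-ones vector lies in its kernel). The largest eigenvalue, 3, is at most the vertex count 3. The eigenvalues sum to 6, which equals trace(L) = 2|E|.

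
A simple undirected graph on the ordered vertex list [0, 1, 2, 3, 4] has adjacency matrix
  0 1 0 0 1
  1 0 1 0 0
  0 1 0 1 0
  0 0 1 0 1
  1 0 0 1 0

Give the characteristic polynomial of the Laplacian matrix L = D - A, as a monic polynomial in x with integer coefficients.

With the vertex order [0, 1, 2, 3, 4], the degrees are [2, 2, 2, 2, 2], giving D = diag(2, 2, 2, 2, 2) and L = D - A. Computing det(xI - L) by cofactor expansion (or equivalently via sum-over-permutations) gives x^5 - 10x^4 + 35x^3 - 50x^2 + 25x. The constant term is 0 because L is singular (the all-ones vector lies in its kernel). The largest eigenvalue, 3.6180, is at most the vertex count 5.

x^5 - 10x^4 + 35x^3 - 50x^2 + 25x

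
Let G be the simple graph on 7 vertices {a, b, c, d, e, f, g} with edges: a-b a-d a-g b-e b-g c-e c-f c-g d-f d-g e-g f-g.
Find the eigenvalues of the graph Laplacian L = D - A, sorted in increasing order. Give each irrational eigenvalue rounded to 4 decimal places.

[0, 2, 2, 4, 4, 5, 7]

With the vertex order [a, b, c, d, e, f, g], the degrees are [3, 3, 3, 3, 3, 3, 6], giving D = diag(3, 3, 3, 3, 3, 3, 6) and L = D - A. The multiplicity of 0 as a Laplacian eigenvalue equals the number of connected components. The single zero eigenvalue shows the graph is connected. By the matrix-tree theorem the graph has (1/7) * product of the nonzero eigenvalues = 320 spanning trees.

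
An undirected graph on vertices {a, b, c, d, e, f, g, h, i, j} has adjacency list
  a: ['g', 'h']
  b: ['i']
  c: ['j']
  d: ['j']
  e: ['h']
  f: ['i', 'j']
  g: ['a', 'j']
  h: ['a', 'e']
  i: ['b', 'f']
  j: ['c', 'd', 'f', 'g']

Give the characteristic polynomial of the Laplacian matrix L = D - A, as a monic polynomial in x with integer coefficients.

Each diagonal entry of L is the vertex degree and each off-diagonal entry is -1 where an edge is present, 0 otherwise; in the order [a, b, c, d, e, f, g, h, i, j] the diagonal is [2, 1, 1, 1, 1, 2, 2, 2, 2, 4]. Computing det(xI - L) by cofactor expansion (or equivalently via sum-over-permutations) gives x^10 - 18x^9 + 133x^8 - 526x^7 + 1216x^6 - 1684x^5 + 1374x^4 - 620x^3 + 134x^2 - 10x. The coefficient of x^9 equals -trace(L) = -18, matching the sum of degrees. The largest eigenvalue, 5.1830, is at most the vertex count 10. The eigenvalues sum to 18, which equals trace(L) = 2|E|.

x^10 - 18x^9 + 133x^8 - 526x^7 + 1216x^6 - 1684x^5 + 1374x^4 - 620x^3 + 134x^2 - 10x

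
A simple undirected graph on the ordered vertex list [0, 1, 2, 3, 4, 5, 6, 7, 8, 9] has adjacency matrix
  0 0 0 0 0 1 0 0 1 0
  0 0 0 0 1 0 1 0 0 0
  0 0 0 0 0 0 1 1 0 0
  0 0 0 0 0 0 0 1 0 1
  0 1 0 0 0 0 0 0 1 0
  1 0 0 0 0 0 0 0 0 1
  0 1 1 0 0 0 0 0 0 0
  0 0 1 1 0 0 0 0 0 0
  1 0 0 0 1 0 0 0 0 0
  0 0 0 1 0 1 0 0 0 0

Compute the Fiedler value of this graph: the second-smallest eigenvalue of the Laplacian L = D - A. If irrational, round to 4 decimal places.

Each diagonal entry of L is the vertex degree and each off-diagonal entry is -1 where an edge is present, 0 otherwise; in the order [0, 1, 2, 3, 4, 5, 6, 7, 8, 9] the diagonal is [2, 2, 2, 2, 2, 2, 2, 2, 2, 2]. The sorted Laplacian eigenvalues are [0, 0.3820, 0.3820, 1.3820, 1.3820, 2.6180, 2.6180, 3.6180, 3.6180, 4]; the algebraic connectivity is the second entry, 0.3820. There is one zero in the spectrum, matching the 1 component.

0.3820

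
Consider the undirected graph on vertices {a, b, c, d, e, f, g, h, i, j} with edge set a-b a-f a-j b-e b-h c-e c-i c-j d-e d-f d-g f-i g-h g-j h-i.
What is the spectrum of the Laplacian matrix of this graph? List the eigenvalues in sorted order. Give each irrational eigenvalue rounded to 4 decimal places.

Each diagonal entry of L is the vertex degree and each off-diagonal entry is -1 where an edge is present, 0 otherwise; in the order [a, b, c, d, e, f, g, h, i, j] the diagonal is [3, 3, 3, 3, 3, 3, 3, 3, 3, 3]. The multiplicity of 0 as a Laplacian eigenvalue equals the number of connected components. The largest eigenvalue, 5, is at most the vertex count 10.

[0, 2, 2, 2, 2, 2, 5, 5, 5, 5]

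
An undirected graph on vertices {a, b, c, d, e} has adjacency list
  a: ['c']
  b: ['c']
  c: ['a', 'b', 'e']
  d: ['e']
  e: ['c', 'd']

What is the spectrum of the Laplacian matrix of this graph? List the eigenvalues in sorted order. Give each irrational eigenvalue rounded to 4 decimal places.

Each diagonal entry of L is the vertex degree and each off-diagonal entry is -1 where an edge is present, 0 otherwise; in the order [a, b, c, d, e] the diagonal is [1, 1, 3, 1, 2]. Since every row of L sums to 0, the all-ones vector is in the kernel and 0 is an eigenvalue. The single zero eigenvalue shows the graph is connected. By the matrix-tree theorem the graph has (1/5) * product of the nonzero eigenvalues = 1 spanning tree. There is one zero in the spectrum, matching the 1 component.

[0, 0.5188, 1, 2.3111, 4.1701]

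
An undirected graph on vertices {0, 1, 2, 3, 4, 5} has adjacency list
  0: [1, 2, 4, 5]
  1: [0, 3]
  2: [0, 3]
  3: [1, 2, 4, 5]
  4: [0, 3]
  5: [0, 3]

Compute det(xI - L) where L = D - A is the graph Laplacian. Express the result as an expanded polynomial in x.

x^6 - 16x^5 + 96x^4 - 272x^3 + 368x^2 - 192x

Reading degrees in the order [0, 1, 2, 3, 4, 5] gives [4, 2, 2, 4, 2, 2]; set D = diag(4, 2, 2, 4, 2, 2) and form L = D - A. Computing det(xI - L) by cofactor expansion (or equivalently via sum-over-permutations) gives x^6 - 16x^5 + 96x^4 - 272x^3 + 368x^2 - 192x. Since p(0) = det(-L) = 0, x divides p(x). By the matrix-tree theorem the graph has (1/6) * product of the nonzero eigenvalues = 32 spanning trees. The eigenvalues sum to 16, which equals trace(L) = 2|E|.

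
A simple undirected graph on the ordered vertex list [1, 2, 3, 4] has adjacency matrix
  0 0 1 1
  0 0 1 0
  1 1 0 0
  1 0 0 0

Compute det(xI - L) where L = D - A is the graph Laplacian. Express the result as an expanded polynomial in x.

With the vertex order [1, 2, 3, 4], the degrees are [2, 1, 2, 1], giving D = diag(2, 1, 2, 1) and L = D - A. L has integer entries, so p(x) = det(xI - L) has integer coefficients. Expanding the determinant yields x^4 - 6x^3 + 10x^2 - 4x. Since p(0) = det(-L) = 0, x divides p(x). The largest eigenvalue, 3.4142, is at most the vertex count 4.

x^4 - 6x^3 + 10x^2 - 4x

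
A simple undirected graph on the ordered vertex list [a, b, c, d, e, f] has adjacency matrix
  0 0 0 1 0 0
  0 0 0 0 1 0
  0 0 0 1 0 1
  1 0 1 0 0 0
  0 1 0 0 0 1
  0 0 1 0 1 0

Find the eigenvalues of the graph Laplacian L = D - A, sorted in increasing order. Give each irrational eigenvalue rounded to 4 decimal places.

[0, 0.2679, 1, 2, 3, 3.7321]

Reading degrees in the order [a, b, c, d, e, f] gives [1, 1, 2, 2, 2, 2]; set D = diag(1, 1, 2, 2, 2, 2) and form L = D - A. Since every row of L sums to 0, the all-ones vector is in the kernel and 0 is an eigenvalue. The largest eigenvalue, 3.7321, is at most the vertex count 6. There is one zero in the spectrum, matching the 1 component.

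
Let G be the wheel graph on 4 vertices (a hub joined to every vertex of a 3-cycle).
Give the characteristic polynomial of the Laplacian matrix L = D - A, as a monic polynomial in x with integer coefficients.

The graph has 4 vertices and degree multiset [3, 3, 3, 3]; D is the diagonal matrix of degrees and L = D - A. L has integer entries, so p(x) = det(xI - L) has integer coefficients. Expanding the determinant yields x^4 - 12x^3 + 48x^2 - 64x. Since p(0) = det(-L) = 0, x divides p(x). The largest eigenvalue, 4, is at most the vertex count 4.

x^4 - 12x^3 + 48x^2 - 64x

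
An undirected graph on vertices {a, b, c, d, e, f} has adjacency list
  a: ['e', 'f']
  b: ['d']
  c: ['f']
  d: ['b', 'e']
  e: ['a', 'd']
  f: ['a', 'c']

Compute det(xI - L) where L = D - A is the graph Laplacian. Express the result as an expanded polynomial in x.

Reading degrees in the order [a, b, c, d, e, f] gives [2, 1, 1, 2, 2, 2]; set D = diag(2, 1, 1, 2, 2, 2) and form L = D - A. Computing det(xI - L) by cofactor expansion (or equivalently via sum-over-permutations) gives x^6 - 10x^5 + 36x^4 - 56x^3 + 35x^2 - 6x. Since p(0) = det(-L) = 0, x divides p(x). The largest eigenvalue, 3.7321, is at most the vertex count 6.

x^6 - 10x^5 + 36x^4 - 56x^3 + 35x^2 - 6x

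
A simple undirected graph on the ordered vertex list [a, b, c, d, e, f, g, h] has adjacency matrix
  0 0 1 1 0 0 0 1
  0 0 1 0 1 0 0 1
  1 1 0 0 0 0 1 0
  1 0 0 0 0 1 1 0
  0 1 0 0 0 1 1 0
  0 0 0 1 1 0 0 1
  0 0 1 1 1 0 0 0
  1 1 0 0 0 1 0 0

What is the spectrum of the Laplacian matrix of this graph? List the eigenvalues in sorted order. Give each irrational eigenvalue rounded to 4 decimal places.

With the vertex order [a, b, c, d, e, f, g, h], the degrees are [3, 3, 3, 3, 3, 3, 3, 3], giving D = diag(3, 3, 3, 3, 3, 3, 3, 3) and L = D - A. L is symmetric positive semidefinite, so every eigenvalue is real and nonnegative. The largest eigenvalue, 6, is at most the vertex count 8. By the matrix-tree theorem the graph has (1/8) * product of the nonzero eigenvalues = 384 spanning trees.

[0, 2, 2, 2, 4, 4, 4, 6]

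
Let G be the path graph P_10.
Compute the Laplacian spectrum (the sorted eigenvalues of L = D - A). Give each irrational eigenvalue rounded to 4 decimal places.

[0, 0.0979, 0.3820, 0.8244, 1.3820, 2, 2.6180, 3.1756, 3.6180, 3.9021]

The graph has 10 vertices and degree multiset [2, 2, 2, 2, 2, 2, 2, 2, 1, 1]; D is the diagonal matrix of degrees and L = D - A. Since every row of L sums to 0, the all-ones vector is in the kernel and 0 is an eigenvalue. The single zero eigenvalue shows the graph is connected. By the matrix-tree theorem the graph has (1/10) * product of the nonzero eigenvalues = 1 spanning tree. The largest eigenvalue, 3.9021, is at most the vertex count 10.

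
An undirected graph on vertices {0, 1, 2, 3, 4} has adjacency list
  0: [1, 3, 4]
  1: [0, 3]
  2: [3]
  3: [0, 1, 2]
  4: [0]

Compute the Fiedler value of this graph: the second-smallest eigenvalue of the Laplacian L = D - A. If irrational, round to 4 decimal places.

0.6972

Reading degrees in the order [0, 1, 2, 3, 4] gives [3, 2, 1, 3, 1]; set D = diag(3, 2, 1, 3, 1) and form L = D - A. The sorted Laplacian eigenvalues are [0, 0.6972, 1.3820, 3.6180, 4.3028]; the algebraic connectivity is the second entry, 0.6972. There is one zero in the spectrum, matching the 1 component.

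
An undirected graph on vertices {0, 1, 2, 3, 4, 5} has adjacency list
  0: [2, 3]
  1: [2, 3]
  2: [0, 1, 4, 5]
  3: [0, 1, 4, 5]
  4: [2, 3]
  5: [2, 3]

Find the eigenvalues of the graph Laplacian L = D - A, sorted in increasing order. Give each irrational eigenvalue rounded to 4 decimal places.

[0, 2, 2, 2, 4, 6]

With the vertex order [0, 1, 2, 3, 4, 5], the degrees are [2, 2, 4, 4, 2, 2], giving D = diag(2, 2, 4, 4, 2, 2) and L = D - A. L is symmetric positive semidefinite, so every eigenvalue is real and nonnegative. The single zero eigenvalue shows the graph is connected. By the matrix-tree theorem the graph has (1/6) * product of the nonzero eigenvalues = 32 spanning trees. There is one zero in the spectrum, matching the 1 component.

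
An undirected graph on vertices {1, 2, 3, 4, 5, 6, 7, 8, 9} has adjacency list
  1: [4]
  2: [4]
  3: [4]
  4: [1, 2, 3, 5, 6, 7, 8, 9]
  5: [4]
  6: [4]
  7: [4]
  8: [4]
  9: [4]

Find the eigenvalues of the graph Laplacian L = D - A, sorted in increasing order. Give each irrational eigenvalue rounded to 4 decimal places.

Each diagonal entry of L is the vertex degree and each off-diagonal entry is -1 where an edge is present, 0 otherwise; in the order [1, 2, 3, 4, 5, 6, 7, 8, 9] the diagonal is [1, 1, 1, 8, 1, 1, 1, 1, 1]. L is symmetric positive semidefinite, so every eigenvalue is real and nonnegative. There is one zero in the spectrum, matching the 1 component.

[0, 1, 1, 1, 1, 1, 1, 1, 9]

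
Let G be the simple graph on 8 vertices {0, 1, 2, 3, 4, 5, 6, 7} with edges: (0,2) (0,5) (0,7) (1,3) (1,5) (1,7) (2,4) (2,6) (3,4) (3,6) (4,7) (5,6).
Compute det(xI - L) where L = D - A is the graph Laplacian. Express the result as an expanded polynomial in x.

x^8 - 24x^7 + 240x^6 - 1296x^5 + 4080x^4 - 7488x^3 + 7424x^2 - 3072x

Each diagonal entry of L is the vertex degree and each off-diagonal entry is -1 where an edge is present, 0 otherwise; in the order [0, 1, 2, 3, 4, 5, 6, 7] the diagonal is [3, 3, 3, 3, 3, 3, 3, 3]. The eigenvalues of L are [0, 2, 2, 2, 4, 4, 4, 6]; the characteristic polynomial is the product of (x - lambda_i), which multiplies out to x^8 - 24x^7 + 240x^6 - 1296x^5 + 4080x^4 - 7488x^3 + 7424x^2 - 3072x. The constant term is 0 because L is singular (the all-ones vector lies in its kernel). The eigenvalues sum to 24, which equals trace(L) = 2|E|.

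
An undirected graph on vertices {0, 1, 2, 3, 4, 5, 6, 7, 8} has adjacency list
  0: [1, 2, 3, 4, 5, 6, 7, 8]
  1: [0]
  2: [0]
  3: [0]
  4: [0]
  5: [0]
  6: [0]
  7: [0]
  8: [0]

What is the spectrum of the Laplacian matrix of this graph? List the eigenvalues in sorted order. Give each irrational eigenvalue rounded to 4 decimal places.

[0, 1, 1, 1, 1, 1, 1, 1, 9]

Each diagonal entry of L is the vertex degree and each off-diagonal entry is -1 where an edge is present, 0 otherwise; in the order [0, 1, 2, 3, 4, 5, 6, 7, 8] the diagonal is [8, 1, 1, 1, 1, 1, 1, 1, 1]. Diagonalising L (or applying a numerical eigensolver to the 9x9 matrix) gives the spectrum above. By the matrix-tree theorem the graph has (1/9) * product of the nonzero eigenvalues = 1 spanning tree.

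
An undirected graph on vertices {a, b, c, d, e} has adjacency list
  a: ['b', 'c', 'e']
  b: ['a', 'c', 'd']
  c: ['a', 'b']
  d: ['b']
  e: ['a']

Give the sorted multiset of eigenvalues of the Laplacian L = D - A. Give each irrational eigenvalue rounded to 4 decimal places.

[0, 0.6972, 1.3820, 3.6180, 4.3028]

With the vertex order [a, b, c, d, e], the degrees are [3, 3, 2, 1, 1], giving D = diag(3, 3, 2, 1, 1) and L = D - A. L is symmetric positive semidefinite, so every eigenvalue is real and nonnegative.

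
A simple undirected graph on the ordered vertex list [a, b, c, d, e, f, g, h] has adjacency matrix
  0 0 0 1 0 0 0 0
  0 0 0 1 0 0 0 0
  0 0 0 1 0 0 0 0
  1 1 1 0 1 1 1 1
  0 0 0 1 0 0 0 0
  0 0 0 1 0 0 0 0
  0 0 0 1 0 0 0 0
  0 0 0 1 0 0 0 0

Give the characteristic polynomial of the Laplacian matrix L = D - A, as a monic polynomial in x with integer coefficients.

With the vertex order [a, b, c, d, e, f, g, h], the degrees are [1, 1, 1, 7, 1, 1, 1, 1], giving D = diag(1, 1, 1, 7, 1, 1, 1, 1) and L = D - A. L has integer entries, so p(x) = det(xI - L) has integer coefficients. Expanding the determinant yields x^8 - 14x^7 + 63x^6 - 140x^5 + 175x^4 - 126x^3 + 49x^2 - 8x. The constant term is 0 because L is singular (the all-ones vector lies in its kernel). The eigenvalues sum to 14, which equals trace(L) = 2|E|.

x^8 - 14x^7 + 63x^6 - 140x^5 + 175x^4 - 126x^3 + 49x^2 - 8x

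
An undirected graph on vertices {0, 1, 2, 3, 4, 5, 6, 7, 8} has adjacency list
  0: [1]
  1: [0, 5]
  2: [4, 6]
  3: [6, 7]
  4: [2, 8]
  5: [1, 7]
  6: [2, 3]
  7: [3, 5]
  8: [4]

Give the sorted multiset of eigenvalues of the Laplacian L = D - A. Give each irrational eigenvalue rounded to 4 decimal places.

With the vertex order [0, 1, 2, 3, 4, 5, 6, 7, 8], the degrees are [1, 2, 2, 2, 2, 2, 2, 2, 1], giving D = diag(1, 2, 2, 2, 2, 2, 2, 2, 1) and L = D - A. L is symmetric positive semidefinite, so every eigenvalue is real and nonnegative. The largest eigenvalue, 3.8794, is at most the vertex count 9.

[0, 0.1206, 0.4679, 1, 1.6527, 2.3473, 3, 3.5321, 3.8794]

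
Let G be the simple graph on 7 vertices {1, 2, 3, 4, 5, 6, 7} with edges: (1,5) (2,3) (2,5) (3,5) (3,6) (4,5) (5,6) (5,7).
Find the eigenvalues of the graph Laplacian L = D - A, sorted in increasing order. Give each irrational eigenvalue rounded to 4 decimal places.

Each diagonal entry of L is the vertex degree and each off-diagonal entry is -1 where an edge is present, 0 otherwise; in the order [1, 2, 3, 4, 5, 6, 7] the diagonal is [1, 2, 3, 1, 6, 2, 1]. L is symmetric positive semidefinite, so every eigenvalue is real and nonnegative. The single zero eigenvalue shows the graph is connected.

[0, 1, 1, 1, 2, 4, 7]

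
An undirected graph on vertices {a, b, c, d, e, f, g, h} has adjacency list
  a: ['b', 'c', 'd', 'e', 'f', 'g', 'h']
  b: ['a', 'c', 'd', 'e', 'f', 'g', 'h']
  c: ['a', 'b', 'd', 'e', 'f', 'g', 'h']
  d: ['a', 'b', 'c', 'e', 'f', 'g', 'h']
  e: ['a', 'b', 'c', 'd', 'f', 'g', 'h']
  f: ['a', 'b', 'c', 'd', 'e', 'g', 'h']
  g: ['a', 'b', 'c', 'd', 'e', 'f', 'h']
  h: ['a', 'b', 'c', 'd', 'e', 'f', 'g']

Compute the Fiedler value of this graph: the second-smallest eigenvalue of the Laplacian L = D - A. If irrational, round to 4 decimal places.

Each diagonal entry of L is the vertex degree and each off-diagonal entry is -1 where an edge is present, 0 otherwise; in the order [a, b, c, d, e, f, g, h] the diagonal is [7, 7, 7, 7, 7, 7, 7, 7]. Computing the eigenvalues of L and sorting gives [0, 8, 8, 8, 8, 8, 8, 8]. The Fiedler value lambda_2 = 8 is strictly positive, so the graph is connected.

8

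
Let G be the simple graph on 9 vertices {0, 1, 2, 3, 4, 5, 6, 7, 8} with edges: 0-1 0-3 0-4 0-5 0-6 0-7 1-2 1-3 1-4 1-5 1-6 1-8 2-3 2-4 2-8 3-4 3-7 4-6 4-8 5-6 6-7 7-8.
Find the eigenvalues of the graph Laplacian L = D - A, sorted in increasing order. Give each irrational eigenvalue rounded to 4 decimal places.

With the vertex order [0, 1, 2, 3, 4, 5, 6, 7, 8], the degrees are [6, 7, 4, 5, 6, 3, 5, 4, 4], giving D = diag(6, 7, 4, 5, 6, 3, 5, 4, 4) and L = D - A. Since every row of L sums to 0, the all-ones vector is in the kernel and 0 is an eigenvalue. The single zero eigenvalue shows the graph is connected. The largest eigenvalue, 8.2998, is at most the vertex count 9.

[0, 2.3773, 3.5001, 4.2524, 5.1782, 5.7618, 7.1015, 7.5289, 8.2998]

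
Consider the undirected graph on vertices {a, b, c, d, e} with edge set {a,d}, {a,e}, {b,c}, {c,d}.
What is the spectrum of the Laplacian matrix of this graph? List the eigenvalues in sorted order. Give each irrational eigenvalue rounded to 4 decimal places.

Reading degrees in the order [a, b, c, d, e] gives [2, 1, 2, 2, 1]; set D = diag(2, 1, 2, 2, 1) and form L = D - A. L is symmetric positive semidefinite, so every eigenvalue is real and nonnegative. The single zero eigenvalue shows the graph is connected. The largest eigenvalue, 3.6180, is at most the vertex count 5. There is one zero in the spectrum, matching the 1 component.

[0, 0.3820, 1.3820, 2.6180, 3.6180]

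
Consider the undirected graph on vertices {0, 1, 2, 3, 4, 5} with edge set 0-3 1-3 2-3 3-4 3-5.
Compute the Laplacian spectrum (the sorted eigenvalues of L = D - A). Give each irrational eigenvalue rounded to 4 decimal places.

[0, 1, 1, 1, 1, 6]

Reading degrees in the order [0, 1, 2, 3, 4, 5] gives [1, 1, 1, 5, 1, 1]; set D = diag(1, 1, 1, 5, 1, 1) and form L = D - A. Diagonalising L (or applying a numerical eigensolver to the 6x6 matrix) gives the spectrum above. The single zero eigenvalue shows the graph is connected. By the matrix-tree theorem the graph has (1/6) * product of the nonzero eigenvalues = 1 spanning tree.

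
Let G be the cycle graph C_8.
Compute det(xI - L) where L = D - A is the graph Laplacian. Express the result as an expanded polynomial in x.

The graph has 8 vertices and degree multiset [2, 2, 2, 2, 2, 2, 2, 2]; D is the diagonal matrix of degrees and L = D - A. Computing det(xI - L) by cofactor expansion (or equivalently via sum-over-permutations) gives x^8 - 16x^7 + 104x^6 - 352x^5 + 660x^4 - 672x^3 + 336x^2 - 64x. The coefficient of x^7 equals -trace(L) = -16, matching the sum of degrees. There is one zero in the spectrum, matching the 1 component. The largest eigenvalue, 4, is at most the vertex count 8.

x^8 - 16x^7 + 104x^6 - 352x^5 + 660x^4 - 672x^3 + 336x^2 - 64x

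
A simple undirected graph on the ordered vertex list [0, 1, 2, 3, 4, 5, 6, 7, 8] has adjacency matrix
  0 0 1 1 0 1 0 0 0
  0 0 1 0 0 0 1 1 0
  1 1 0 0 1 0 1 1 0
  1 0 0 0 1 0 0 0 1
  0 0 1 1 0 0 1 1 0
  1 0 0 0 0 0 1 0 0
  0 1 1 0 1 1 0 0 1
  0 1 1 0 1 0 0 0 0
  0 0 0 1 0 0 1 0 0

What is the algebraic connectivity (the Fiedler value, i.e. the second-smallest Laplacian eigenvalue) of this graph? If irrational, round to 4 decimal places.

With the vertex order [0, 1, 2, 3, 4, 5, 6, 7, 8], the degrees are [3, 3, 5, 3, 4, 2, 5, 3, 2], giving D = diag(3, 3, 5, 3, 4, 2, 5, 3, 2) and L = D - A. The sorted Laplacian eigenvalues are [0, 1.3147, 1.5432, 2.4813, 3.4556, 4, 4.3073, 6.2732, 6.6246]; the algebraic connectivity is the second entry, 1.3147. By the matrix-tree theorem the graph has (1/9) * product of the nonzero eigenvalues = 1384 spanning trees.

1.3147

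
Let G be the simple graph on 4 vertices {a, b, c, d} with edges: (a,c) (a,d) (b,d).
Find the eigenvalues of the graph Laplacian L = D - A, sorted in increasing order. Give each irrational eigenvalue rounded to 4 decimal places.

[0, 0.5858, 2, 3.4142]

Reading degrees in the order [a, b, c, d] gives [2, 1, 1, 2]; set D = diag(2, 1, 1, 2) and form L = D - A. Diagonalising L (or applying a numerical eigensolver to the 4x4 matrix) gives the spectrum above. The single zero eigenvalue shows the graph is connected. The largest eigenvalue, 3.4142, is at most the vertex count 4.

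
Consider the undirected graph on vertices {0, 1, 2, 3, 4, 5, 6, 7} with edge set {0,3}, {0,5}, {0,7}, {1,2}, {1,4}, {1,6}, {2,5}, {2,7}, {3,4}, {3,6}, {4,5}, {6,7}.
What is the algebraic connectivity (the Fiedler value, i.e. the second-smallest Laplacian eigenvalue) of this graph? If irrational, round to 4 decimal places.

Each diagonal entry of L is the vertex degree and each off-diagonal entry is -1 where an edge is present, 0 otherwise; in the order [0, 1, 2, 3, 4, 5, 6, 7] the diagonal is [3, 3, 3, 3, 3, 3, 3, 3]. The smallest Laplacian eigenvalue is always 0. The next one, lambda_2 = 2, measures how hard the graph is to disconnect: larger values mean better connectivity. The eigenvalues sum to 24, which equals trace(L) = 2|E|. The largest eigenvalue, 6, is at most the vertex count 8.

2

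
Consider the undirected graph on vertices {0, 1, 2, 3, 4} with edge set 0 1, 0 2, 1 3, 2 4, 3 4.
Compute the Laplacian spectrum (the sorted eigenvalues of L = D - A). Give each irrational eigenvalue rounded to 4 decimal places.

Reading degrees in the order [0, 1, 2, 3, 4] gives [2, 2, 2, 2, 2]; set D = diag(2, 2, 2, 2, 2) and form L = D - A. Since every row of L sums to 0, the all-ones vector is in the kernel and 0 is an eigenvalue.

[0, 1.3820, 1.3820, 3.6180, 3.6180]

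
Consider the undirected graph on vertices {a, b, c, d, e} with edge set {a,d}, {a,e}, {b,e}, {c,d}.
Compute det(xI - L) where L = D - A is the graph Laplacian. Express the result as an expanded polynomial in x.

Each diagonal entry of L is the vertex degree and each off-diagonal entry is -1 where an edge is present, 0 otherwise; in the order [a, b, c, d, e] the diagonal is [2, 1, 1, 2, 2]. L has integer entries, so p(x) = det(xI - L) has integer coefficients. Expanding the determinant yields x^5 - 8x^4 + 21x^3 - 20x^2 + 5x. The coefficient of x^4 equals -trace(L) = -8, matching the sum of degrees. There is one zero in the spectrum, matching the 1 component.

x^5 - 8x^4 + 21x^3 - 20x^2 + 5x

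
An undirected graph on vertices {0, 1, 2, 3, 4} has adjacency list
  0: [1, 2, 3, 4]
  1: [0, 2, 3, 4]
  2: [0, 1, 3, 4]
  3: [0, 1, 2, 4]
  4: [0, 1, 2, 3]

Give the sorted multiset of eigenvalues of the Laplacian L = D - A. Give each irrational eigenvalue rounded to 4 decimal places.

[0, 5, 5, 5, 5]

Each diagonal entry of L is the vertex degree and each off-diagonal entry is -1 where an edge is present, 0 otherwise; in the order [0, 1, 2, 3, 4] the diagonal is [4, 4, 4, 4, 4]. Diagonalising L (or applying a numerical eigensolver to the 5x5 matrix) gives the spectrum above. The single zero eigenvalue shows the graph is connected. The largest eigenvalue, 5, is at most the vertex count 5.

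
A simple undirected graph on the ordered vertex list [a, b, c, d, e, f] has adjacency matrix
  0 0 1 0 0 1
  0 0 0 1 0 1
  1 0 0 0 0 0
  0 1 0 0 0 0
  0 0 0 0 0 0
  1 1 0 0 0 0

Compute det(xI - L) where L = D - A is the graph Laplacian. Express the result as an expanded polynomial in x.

Each diagonal entry of L is the vertex degree and each off-diagonal entry is -1 where an edge is present, 0 otherwise; in the order [a, b, c, d, e, f] the diagonal is [2, 2, 1, 1, 0, 2]. L has integer entries, so p(x) = det(xI - L) has integer coefficients. Expanding the determinant yields x^6 - 8x^5 + 21x^4 - 20x^3 + 5x^2. The coefficient of x^5 equals -trace(L) = -8, matching the sum of degrees. The largest eigenvalue, 3.6180, is at most the vertex count 6. There are 2 zeros in the spectrum, matching the 2 components.

x^6 - 8x^5 + 21x^4 - 20x^3 + 5x^2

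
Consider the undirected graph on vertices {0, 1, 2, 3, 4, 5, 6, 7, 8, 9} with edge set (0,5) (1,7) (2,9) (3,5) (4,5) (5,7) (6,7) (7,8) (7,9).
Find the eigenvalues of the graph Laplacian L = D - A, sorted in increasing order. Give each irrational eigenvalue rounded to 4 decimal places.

Each diagonal entry of L is the vertex degree and each off-diagonal entry is -1 where an edge is present, 0 otherwise; in the order [0, 1, 2, 3, 4, 5, 6, 7, 8, 9] the diagonal is [1, 1, 1, 1, 1, 4, 1, 5, 1, 2]. Diagonalising L (or applying a numerical eigensolver to the 10x10 matrix) gives the spectrum above. The single zero eigenvalue shows the graph is connected. The largest eigenvalue, 6.3565, is at most the vertex count 10. There is one zero in the spectrum, matching the 1 component.

[0, 0.2767, 0.5283, 1, 1, 1, 1, 2.4558, 4.3827, 6.3565]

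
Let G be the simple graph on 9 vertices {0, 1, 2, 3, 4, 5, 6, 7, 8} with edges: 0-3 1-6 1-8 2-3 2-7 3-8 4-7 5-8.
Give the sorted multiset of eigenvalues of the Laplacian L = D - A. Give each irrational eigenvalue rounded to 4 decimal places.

Reading degrees in the order [0, 1, 2, 3, 4, 5, 6, 7, 8] gives [1, 2, 2, 3, 1, 1, 1, 2, 3]; set D = diag(1, 2, 2, 3, 1, 1, 1, 2, 3) and form L = D - A. L is symmetric positive semidefinite, so every eigenvalue is real and nonnegative. The eigenvalues sum to 16, which equals trace(L) = 2|E|.

[0, 0.1862, 0.4822, 0.7043, 1.4073, 2.1338, 2.8532, 3.5372, 4.6958]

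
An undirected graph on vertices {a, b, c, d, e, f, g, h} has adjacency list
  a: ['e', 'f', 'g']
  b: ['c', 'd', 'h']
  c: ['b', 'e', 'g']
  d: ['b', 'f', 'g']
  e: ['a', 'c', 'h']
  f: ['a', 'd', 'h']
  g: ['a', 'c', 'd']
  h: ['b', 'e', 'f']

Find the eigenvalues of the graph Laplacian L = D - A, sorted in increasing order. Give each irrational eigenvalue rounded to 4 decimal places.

Each diagonal entry of L is the vertex degree and each off-diagonal entry is -1 where an edge is present, 0 otherwise; in the order [a, b, c, d, e, f, g, h] the diagonal is [3, 3, 3, 3, 3, 3, 3, 3]. The multiplicity of 0 as a Laplacian eigenvalue equals the number of connected components.

[0, 2, 2, 2, 4, 4, 4, 6]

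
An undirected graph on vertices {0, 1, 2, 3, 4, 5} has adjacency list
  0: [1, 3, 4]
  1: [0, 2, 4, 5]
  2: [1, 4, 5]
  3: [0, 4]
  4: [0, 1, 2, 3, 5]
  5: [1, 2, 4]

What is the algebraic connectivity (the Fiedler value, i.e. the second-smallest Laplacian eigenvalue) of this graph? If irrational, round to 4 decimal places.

Reading degrees in the order [0, 1, 2, 3, 4, 5] gives [3, 4, 3, 2, 5, 3]; set D = diag(3, 4, 3, 2, 5, 3) and form L = D - A. Computing the eigenvalues of L and sorting gives [0, 1.5188, 3.3111, 4, 5.1701, 6]. The Fiedler value lambda_2 = 1.5188 is strictly positive, so the graph is connected. The eigenvalues sum to 20, which equals trace(L) = 2|E|.

1.5188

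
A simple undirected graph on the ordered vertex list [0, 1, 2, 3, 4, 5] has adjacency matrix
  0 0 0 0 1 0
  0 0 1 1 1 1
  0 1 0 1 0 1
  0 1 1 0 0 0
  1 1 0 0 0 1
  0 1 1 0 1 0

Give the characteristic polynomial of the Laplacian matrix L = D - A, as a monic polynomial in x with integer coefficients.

With the vertex order [0, 1, 2, 3, 4, 5], the degrees are [1, 4, 3, 2, 3, 3], giving D = diag(1, 4, 3, 2, 3, 3) and L = D - A. Computing det(xI - L) by cofactor expansion (or equivalently via sum-over-permutations) gives x^6 - 16x^5 + 96x^4 - 264x^3 + 320x^2 - 126x. Since p(0) = det(-L) = 0, x divides p(x). The eigenvalues sum to 16, which equals trace(L) = 2|E|.

x^6 - 16x^5 + 96x^4 - 264x^3 + 320x^2 - 126x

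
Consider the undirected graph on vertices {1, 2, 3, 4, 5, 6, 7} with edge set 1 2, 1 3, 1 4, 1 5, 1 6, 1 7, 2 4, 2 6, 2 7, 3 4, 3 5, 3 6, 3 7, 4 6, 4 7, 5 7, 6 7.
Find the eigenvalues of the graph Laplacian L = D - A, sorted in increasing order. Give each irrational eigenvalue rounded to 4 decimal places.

[0, 2.8299, 4.6889, 6, 6.4812, 7, 7]

Reading degrees in the order [1, 2, 3, 4, 5, 6, 7] gives [6, 4, 5, 5, 3, 5, 6]; set D = diag(6, 4, 5, 5, 3, 5, 6) and form L = D - A. The multiplicity of 0 as a Laplacian eigenvalue equals the number of connected components.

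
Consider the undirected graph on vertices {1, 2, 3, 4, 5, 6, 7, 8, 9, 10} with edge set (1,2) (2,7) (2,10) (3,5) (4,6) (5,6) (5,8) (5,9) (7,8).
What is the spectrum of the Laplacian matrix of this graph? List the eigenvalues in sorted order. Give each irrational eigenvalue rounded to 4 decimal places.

[0, 0.1442, 0.5188, 1, 1, 1, 2.3111, 2.6784, 4.1701, 5.1774]

Reading degrees in the order [1, 2, 3, 4, 5, 6, 7, 8, 9, 10] gives [1, 3, 1, 1, 4, 2, 2, 2, 1, 1]; set D = diag(1, 3, 1, 1, 4, 2, 2, 2, 1, 1) and form L = D - A. L is symmetric positive semidefinite, so every eigenvalue is real and nonnegative. The single zero eigenvalue shows the graph is connected. By the matrix-tree theorem the graph has (1/10) * product of the nonzero eigenvalues = 1 spanning tree.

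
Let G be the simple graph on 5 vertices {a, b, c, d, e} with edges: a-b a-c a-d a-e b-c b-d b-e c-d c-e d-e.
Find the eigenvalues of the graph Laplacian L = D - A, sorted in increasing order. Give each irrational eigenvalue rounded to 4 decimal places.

[0, 5, 5, 5, 5]

With the vertex order [a, b, c, d, e], the degrees are [4, 4, 4, 4, 4], giving D = diag(4, 4, 4, 4, 4) and L = D - A. The multiplicity of 0 as a Laplacian eigenvalue equals the number of connected components. The single zero eigenvalue shows the graph is connected. There is one zero in the spectrum, matching the 1 component. The largest eigenvalue, 5, is at most the vertex count 5.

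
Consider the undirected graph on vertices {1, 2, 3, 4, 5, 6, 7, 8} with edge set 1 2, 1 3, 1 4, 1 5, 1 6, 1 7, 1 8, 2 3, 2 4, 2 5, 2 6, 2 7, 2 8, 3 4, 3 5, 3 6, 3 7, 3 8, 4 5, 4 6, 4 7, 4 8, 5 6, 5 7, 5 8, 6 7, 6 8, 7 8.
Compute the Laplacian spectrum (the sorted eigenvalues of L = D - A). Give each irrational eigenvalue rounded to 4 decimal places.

Each diagonal entry of L is the vertex degree and each off-diagonal entry is -1 where an edge is present, 0 otherwise; in the order [1, 2, 3, 4, 5, 6, 7, 8] the diagonal is [7, 7, 7, 7, 7, 7, 7, 7]. L is symmetric positive semidefinite, so every eigenvalue is real and nonnegative. The single zero eigenvalue shows the graph is connected. The eigenvalues sum to 56, which equals trace(L) = 2|E|. The largest eigenvalue, 8, is at most the vertex count 8.

[0, 8, 8, 8, 8, 8, 8, 8]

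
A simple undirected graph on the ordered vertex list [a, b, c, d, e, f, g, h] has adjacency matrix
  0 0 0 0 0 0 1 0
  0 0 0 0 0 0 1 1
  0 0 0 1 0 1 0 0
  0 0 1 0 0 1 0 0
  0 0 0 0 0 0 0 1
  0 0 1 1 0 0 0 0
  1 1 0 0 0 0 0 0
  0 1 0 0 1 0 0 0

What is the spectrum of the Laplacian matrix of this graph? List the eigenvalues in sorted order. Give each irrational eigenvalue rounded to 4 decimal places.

[0, 0, 0.3820, 1.3820, 2.6180, 3, 3, 3.6180]

Reading degrees in the order [a, b, c, d, e, f, g, h] gives [1, 2, 2, 2, 1, 2, 2, 2]; set D = diag(1, 2, 2, 2, 1, 2, 2, 2) and form L = D - A. Since every row of L sums to 0, the all-ones vector is in the kernel and 0 is an eigenvalue. The 2 zero eigenvalues correspond to the 2 connected components.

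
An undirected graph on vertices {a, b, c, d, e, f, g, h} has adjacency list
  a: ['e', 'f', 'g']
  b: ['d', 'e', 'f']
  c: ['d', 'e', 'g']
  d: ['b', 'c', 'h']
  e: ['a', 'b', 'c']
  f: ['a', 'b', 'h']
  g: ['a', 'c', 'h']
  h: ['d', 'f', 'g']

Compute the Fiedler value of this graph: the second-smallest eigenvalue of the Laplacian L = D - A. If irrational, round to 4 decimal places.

2

Each diagonal entry of L is the vertex degree and each off-diagonal entry is -1 where an edge is present, 0 otherwise; in the order [a, b, c, d, e, f, g, h] the diagonal is [3, 3, 3, 3, 3, 3, 3, 3]. The smallest Laplacian eigenvalue is always 0. The next one, lambda_2 = 2, measures how hard the graph is to disconnect: larger values mean better connectivity. The eigenvalues sum to 24, which equals trace(L) = 2|E|.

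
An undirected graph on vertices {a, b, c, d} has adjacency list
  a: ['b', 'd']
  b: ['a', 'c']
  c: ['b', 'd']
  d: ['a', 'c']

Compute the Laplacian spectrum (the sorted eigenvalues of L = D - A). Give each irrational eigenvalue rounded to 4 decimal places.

Each diagonal entry of L is the vertex degree and each off-diagonal entry is -1 where an edge is present, 0 otherwise; in the order [a, b, c, d] the diagonal is [2, 2, 2, 2]. L is symmetric positive semidefinite, so every eigenvalue is real and nonnegative. The single zero eigenvalue shows the graph is connected. By the matrix-tree theorem the graph has (1/4) * product of the nonzero eigenvalues = 4 spanning trees. The eigenvalues sum to 8, which equals trace(L) = 2|E|.

[0, 2, 2, 4]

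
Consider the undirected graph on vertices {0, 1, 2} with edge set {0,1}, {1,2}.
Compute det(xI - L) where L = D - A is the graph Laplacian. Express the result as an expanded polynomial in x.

With the vertex order [0, 1, 2], the degrees are [1, 2, 1], giving D = diag(1, 2, 1) and L = D - A. The eigenvalues of L are [0, 1, 3]; the characteristic polynomial is the product of (x - lambda_i), which multiplies out to x^3 - 4x^2 + 3x. The constant term is 0 because L is singular (the all-ones vector lies in its kernel). By the matrix-tree theorem the graph has (1/3) * product of the nonzero eigenvalues = 1 spanning tree. There is one zero in the spectrum, matching the 1 component.

x^3 - 4x^2 + 3x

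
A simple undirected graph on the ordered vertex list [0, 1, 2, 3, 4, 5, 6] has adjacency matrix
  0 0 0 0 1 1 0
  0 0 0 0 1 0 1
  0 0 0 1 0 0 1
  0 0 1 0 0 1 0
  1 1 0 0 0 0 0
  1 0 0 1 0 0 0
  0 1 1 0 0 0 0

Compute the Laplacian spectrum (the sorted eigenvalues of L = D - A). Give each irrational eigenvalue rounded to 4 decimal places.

With the vertex order [0, 1, 2, 3, 4, 5, 6], the degrees are [2, 2, 2, 2, 2, 2, 2], giving D = diag(2, 2, 2, 2, 2, 2, 2) and L = D - A. L is symmetric positive semidefinite, so every eigenvalue is real and nonnegative. There is one zero in the spectrum, matching the 1 component. The eigenvalues sum to 14, which equals trace(L) = 2|E|.

[0, 0.7530, 0.7530, 2.4450, 2.4450, 3.8019, 3.8019]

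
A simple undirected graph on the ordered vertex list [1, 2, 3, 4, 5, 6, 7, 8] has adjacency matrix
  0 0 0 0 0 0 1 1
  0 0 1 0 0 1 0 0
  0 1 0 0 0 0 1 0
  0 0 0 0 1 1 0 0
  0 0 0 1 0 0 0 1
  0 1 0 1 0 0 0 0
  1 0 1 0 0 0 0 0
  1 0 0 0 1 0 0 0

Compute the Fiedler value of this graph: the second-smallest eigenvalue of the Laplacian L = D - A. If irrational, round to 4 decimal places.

Each diagonal entry of L is the vertex degree and each off-diagonal entry is -1 where an edge is present, 0 otherwise; in the order [1, 2, 3, 4, 5, 6, 7, 8] the diagonal is [2, 2, 2, 2, 2, 2, 2, 2]. The sorted Laplacian eigenvalues are [0, 0.5858, 0.5858, 2, 2, 3.4142, 3.4142, 4]; the algebraic connectivity is the second entry, 0.5858. By the matrix-tree theorem the graph has (1/8) * product of the nonzero eigenvalues = 8 spanning trees.

0.5858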